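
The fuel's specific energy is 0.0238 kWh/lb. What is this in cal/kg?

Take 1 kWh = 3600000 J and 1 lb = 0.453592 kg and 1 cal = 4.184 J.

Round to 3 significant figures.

4.51×10⁴ cal/kg

0.0238 kWh/lb × 3600000 J/kWh ÷ 0.453592 kg/lb = 188892 J/kg
188892 J/kg ÷ 4.184 J/cal = 45146.3 cal/kg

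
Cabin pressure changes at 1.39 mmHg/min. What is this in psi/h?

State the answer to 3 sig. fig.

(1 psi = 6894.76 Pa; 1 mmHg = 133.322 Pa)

1.39 mmHg/min × 133.322 Pa/mmHg ÷ 60 s/min = 3.08863 Pa/s
3.08863 Pa/s ÷ 6894.76 Pa/psi × 3600 s/h = 1.61268 psi/h

1.61 psi/h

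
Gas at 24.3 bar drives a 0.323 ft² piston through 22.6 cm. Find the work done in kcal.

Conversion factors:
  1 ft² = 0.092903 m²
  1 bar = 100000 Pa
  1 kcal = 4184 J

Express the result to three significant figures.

24.3 bar → 2.43×10⁶ Pa
0.323 ft² → 0.0300077 m²
F = P × A = 2.43×10⁶ × 0.0300077 = 72918.7 N
22.6 cm → 0.226 m
W = F × d = 72918.7 × 0.226 = 16479.6 J
In kcal: 16479.6 / 4184 = 3.93872 kcal

3.94 kcal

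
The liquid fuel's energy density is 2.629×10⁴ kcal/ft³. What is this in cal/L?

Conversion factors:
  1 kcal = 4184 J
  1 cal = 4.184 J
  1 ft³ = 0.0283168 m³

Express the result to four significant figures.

2.629×10⁴ kcal/ft³ × 4184 J/kcal ÷ 0.0283168 m³/ft³ = 3.88453×10⁹ J/m³
3.88453×10⁹ J/m³ ÷ 4.184 J/cal × 0.001 m³/L = 928425 cal/L

9.284×10⁵ cal/L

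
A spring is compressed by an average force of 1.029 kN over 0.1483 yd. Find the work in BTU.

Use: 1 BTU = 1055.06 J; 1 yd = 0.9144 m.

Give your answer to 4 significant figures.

1.029 kN × 1000 → 1029 N
0.1483 yd × 0.9144 → 0.135606 m
W = F × d = 1029 N × 0.135606 m = 139.539 J
139.539 J ÷ (1055.06 J/BTU) = 0.132257 BTU

0.1323 BTU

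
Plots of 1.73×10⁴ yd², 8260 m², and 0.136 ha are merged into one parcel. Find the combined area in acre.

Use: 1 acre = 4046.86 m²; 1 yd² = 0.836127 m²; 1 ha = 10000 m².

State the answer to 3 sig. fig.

1.73×10⁴ yd² × 0.836127 → 14465 m²
8260 m² (already m²)
0.136 ha × 10000 → 1360 m²
Combined: 14465 + 8260 + 1360 = 24085 m²
In acre: 24085 / 4046.86 = 5.95153 acre

5.95 acre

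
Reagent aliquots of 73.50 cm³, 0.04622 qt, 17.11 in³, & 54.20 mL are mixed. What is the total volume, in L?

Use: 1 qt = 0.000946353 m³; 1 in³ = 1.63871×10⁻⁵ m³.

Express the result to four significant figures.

0.4518 L

73.50 cm³ × 10⁻⁶ → 7.35×10⁻⁵ m³
0.04622 qt × 0.000946353 → 4.37404×10⁻⁵ m³
17.11 in³ × 1.63871×10⁻⁵ → 2.80383×10⁻⁴ m³
54.20 mL × 10⁻⁶ → 5.42×10⁻⁵ m³
Total: 7.35×10⁻⁵ + 4.37404×10⁻⁵ + 2.80383×10⁻⁴ + 5.42×10⁻⁵ = 4.51823×10⁻⁴ m³
In L: 4.51823×10⁻⁴ / 0.001 = 0.451823 L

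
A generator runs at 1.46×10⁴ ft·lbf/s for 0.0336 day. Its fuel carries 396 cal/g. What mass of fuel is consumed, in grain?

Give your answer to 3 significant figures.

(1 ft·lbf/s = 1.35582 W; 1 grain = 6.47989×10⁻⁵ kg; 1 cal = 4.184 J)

1.46×10⁴ ft·lbf/s → 19795 W
0.0336 day → 2903.04 s
E = P × t = 19795 × 2903.04 = 5.74657×10⁷ J
396 cal/g → 1.65686×10⁶ J/kg
m = E / e_s = 5.74657×10⁷ / 1.65686×10⁶ = 34.6835 kg
In grain: 34.6835 / 6.47989×10⁻⁵ = 535248 grain

5.35×10⁵ grain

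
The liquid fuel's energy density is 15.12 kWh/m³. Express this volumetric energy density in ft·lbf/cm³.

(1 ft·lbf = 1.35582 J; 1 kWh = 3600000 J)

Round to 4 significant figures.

40.15 ft·lbf/cm³

15.12 kWh/m³ × 3600000 J/kWh = 5.4432×10⁷ J/m³
5.4432×10⁷ J/m³ ÷ 1.35582 J/ft·lbf × 10⁻⁶ m³/cm³ = 40.1469 ft·lbf/cm³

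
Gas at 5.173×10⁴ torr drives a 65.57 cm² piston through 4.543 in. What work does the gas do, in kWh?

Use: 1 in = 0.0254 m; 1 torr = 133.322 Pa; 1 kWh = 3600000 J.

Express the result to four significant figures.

0.001450 kWh

5.173×10⁴ torr → 6.89675×10⁶ Pa
65.57 cm² → 0.006557 m²
F = P × A = 6.89675×10⁶ × 0.006557 = 45222 N
4.543 in → 0.115392 m
W = F × d = 45222 × 0.115392 = 5218.26 J
In kWh: 5218.26 / 3600000 = 0.00144952 kWh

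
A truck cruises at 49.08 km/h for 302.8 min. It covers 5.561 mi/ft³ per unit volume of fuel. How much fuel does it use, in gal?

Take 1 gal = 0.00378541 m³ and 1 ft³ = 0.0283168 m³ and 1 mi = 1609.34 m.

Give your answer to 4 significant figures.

207.0 gal

49.08 km/h → 13.6333 m/s
302.8 min → 18168 s
d = v × t = 13.6333 × 18168 = 247690 m
5.561 mi/ft³ → 316051 m/m³
V = d / (distance per unit fuel) = 247690 / 316051 = 0.783703 m³
In gal: 0.783703 / 0.00378541 = 207.033 gal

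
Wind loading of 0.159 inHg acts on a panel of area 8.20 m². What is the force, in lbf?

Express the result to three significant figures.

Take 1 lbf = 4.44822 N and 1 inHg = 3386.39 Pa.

993 lbf

0.159 inHg × 3386.39 → 538.436 Pa
F = P × A = 538.436 Pa × 8.2 m² = 4415.18 N
4415.18 N ÷ (4.44822 N/lbf) = 992.572 lbf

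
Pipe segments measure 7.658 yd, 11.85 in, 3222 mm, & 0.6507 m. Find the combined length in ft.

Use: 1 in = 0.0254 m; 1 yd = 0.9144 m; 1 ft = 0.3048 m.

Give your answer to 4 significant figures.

36.67 ft

7.658 yd × 0.9144 → 7.00248 m
11.85 in × 0.0254 → 0.30099 m
3222 mm × 0.001 → 3.222 m
0.6507 m (already m)
Sum: 7.00248 + 0.30099 + 3.222 + 0.6507 = 11.1762 m
In ft: 11.1762 / 0.3048 = 36.6673 ft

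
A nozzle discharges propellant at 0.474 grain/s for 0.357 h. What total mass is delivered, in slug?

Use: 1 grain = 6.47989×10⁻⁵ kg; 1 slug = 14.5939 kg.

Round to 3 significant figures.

0.00270 slug

0.474 grain/s → 3.07147×10⁻⁵ kg/s
0.357 h → 1285.2 s
m = ṁ × t = 3.07147×10⁻⁵ × 1285.2 = 0.0394745 kg
In slug: 0.0394745 / 14.5939 = 0.00270486 slug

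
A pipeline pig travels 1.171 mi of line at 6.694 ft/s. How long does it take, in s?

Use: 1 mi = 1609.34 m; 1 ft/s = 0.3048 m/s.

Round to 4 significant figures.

923.6 s

1.171 mi × 1609.34 = 1884.54 m
6.694 ft/s × 0.3048 = 2.04033 m/s
t = d / v = 1884.54 m / 2.04033 m/s = 923.645 s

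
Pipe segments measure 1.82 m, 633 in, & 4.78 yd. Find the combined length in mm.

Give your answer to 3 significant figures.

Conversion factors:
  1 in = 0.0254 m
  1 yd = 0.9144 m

1.82 m (already m)
633 in × 0.0254 → 16.0782 m
4.78 yd × 0.9144 → 4.37083 m
Total: 1.82 + 16.0782 + 4.37083 = 22.269 m
In mm: 22.269 / 0.001 = 22269 mm

2.23×10⁴ mm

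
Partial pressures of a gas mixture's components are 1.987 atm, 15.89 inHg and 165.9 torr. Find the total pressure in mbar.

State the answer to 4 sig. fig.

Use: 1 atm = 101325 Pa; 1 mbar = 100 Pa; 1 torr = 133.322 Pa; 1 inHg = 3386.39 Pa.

1.987 atm × 101325 → 201333 Pa
15.89 inHg × 3386.39 → 53809.7 Pa
165.9 torr × 133.322 → 22118.1 Pa
Total: 201333 + 53809.7 + 22118.1 = 277261 Pa
In mbar: 277261 / 100 = 2772.61 mbar

2773 mbar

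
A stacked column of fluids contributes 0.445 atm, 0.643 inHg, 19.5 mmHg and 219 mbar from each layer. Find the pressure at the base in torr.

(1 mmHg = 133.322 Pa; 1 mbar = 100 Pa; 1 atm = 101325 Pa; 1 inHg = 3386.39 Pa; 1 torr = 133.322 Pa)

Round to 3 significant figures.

538 torr

0.445 atm × 101325 = 45089.6 Pa
0.643 inHg × 3386.39 = 2177.45 Pa
19.5 mmHg × 133.322 = 2599.78 Pa
219 mbar × 100 = 21900 Pa
Total: 45089.6 + 2177.45 + 2599.78 + 21900 = 71766.8 Pa
In torr: 71766.8 / 133.322 = 538.297 torr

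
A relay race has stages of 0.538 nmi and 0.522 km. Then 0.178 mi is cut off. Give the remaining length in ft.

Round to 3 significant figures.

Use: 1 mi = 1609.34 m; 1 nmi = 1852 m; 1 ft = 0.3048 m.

0.538 nmi × 1852 = 996.376 m
0.522 km × 1000 = 522 m
0.178 mi × 1609.34 = 286.463 m
Net: 996.376 + 522 − 286.463 = 1231.91 m
In ft: 1231.91 / 0.3048 = 4041.7 ft

4040 ft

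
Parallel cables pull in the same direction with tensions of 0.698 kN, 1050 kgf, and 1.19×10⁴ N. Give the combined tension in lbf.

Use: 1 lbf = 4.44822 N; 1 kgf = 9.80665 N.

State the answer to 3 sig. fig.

5150 lbf

0.698 kN × 1000 = 698 N
1050 kgf × 9.80665 = 10297 N
1.19×10⁴ N (already N)
Combined: 698 + 10297 + 11900 = 22895 N
In lbf: 22895 / 4.44822 = 5147 lbf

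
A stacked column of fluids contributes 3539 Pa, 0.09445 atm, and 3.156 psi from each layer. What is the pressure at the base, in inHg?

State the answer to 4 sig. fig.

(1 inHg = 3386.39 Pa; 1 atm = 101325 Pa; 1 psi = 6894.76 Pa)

3539 Pa (already Pa)
0.09445 atm × 101325 = 9570.15 Pa
3.156 psi × 6894.76 = 21759.9 Pa
Sum: 3539 + 9570.15 + 21759.9 = 34869 Pa
In inHg: 34869 / 3386.39 = 10.2968 inHg

10.30 inHg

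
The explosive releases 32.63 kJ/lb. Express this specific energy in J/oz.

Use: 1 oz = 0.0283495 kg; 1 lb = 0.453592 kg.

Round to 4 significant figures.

32.63 kJ/lb × 1000 J/kJ ÷ 0.453592 kg/lb = 71936.9 J/kg
71936.9 J/kg × 0.0283495 kg/oz = 2039.38 J/oz

2039 J/oz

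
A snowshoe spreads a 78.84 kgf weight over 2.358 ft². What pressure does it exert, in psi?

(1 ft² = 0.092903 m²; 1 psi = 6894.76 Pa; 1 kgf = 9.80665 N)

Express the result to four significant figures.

0.5119 psi

78.84 kgf × 9.80665 → 773.156 N
2.358 ft² × 0.092903 → 0.219065 m²
P = F / A = 773.156 N / 0.219065 m² = 3529.35 Pa
3529.35 Pa ÷ (6894.76 Pa/psi) = 0.511889 psi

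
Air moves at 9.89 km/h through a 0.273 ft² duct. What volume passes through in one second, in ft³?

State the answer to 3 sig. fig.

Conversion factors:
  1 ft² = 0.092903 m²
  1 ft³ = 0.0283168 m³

9.89 km/h × (1/3.6) = 2.74722 m/s
0.273 ft² × 0.092903 = 0.0253625 m²
V = v × A × t = 2.74722 m/s × 0.0253625 m² × 1 s = 0.0696764 m³
0.0696764 m³ ÷ (0.0283168 m³/ft³) = 2.4606 ft³

2.46 ft³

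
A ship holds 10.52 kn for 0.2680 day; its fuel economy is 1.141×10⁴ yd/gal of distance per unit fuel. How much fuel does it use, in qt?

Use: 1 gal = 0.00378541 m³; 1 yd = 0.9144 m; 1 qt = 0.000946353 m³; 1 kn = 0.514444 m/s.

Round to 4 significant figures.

48.04 qt

10.52 kn → 5.41195 m/s
0.2680 day → 23155.2 s
d = v × t = 5.41195 × 23155.2 = 125315 m
1.141×10⁴ yd/gal → 2.75619×10⁶ m/m³
V = d / (distance per unit fuel) = 125315 / 2.75619×10⁶ = 0.0454667 m³
In qt: 0.0454667 / 0.000946353 = 48.0441 qt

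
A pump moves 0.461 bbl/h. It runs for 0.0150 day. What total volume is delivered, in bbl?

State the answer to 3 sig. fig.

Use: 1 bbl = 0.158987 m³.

0.166 bbl

0.461 bbl/h → 2.03592×10⁻⁵ m³/s
0.0150 day → 1296 s
V = Q × t = 2.03592×10⁻⁵ × 1296 = 0.0263855 m³
In bbl: 0.0263855 / 0.158987 = 0.16596 bbl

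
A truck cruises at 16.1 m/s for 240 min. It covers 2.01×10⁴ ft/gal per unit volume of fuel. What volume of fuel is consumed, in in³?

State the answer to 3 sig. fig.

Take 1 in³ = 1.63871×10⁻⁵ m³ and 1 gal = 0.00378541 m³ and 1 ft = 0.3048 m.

240 min → 14400 s
d = v × t = 16.1 × 14400 = 231840 m
2.01×10⁴ ft/gal → 1.61845×10⁶ m/m³
V = d / (distance per unit fuel) = 231840 / 1.61845×10⁶ = 0.143248 m³
In in³: 0.143248 / 1.63871×10⁻⁵ = 8741.51 in³

8740 in³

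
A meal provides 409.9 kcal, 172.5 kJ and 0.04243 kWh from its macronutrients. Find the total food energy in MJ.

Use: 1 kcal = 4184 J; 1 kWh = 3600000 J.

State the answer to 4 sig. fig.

409.9 kcal × 4184 = 1.71502×10⁶ J
172.5 kJ × 1000 = 172500 J
0.04243 kWh × 3600000 = 152748 J
Combined: 1.71502×10⁶ + 172500 + 152748 = 2.04027×10⁶ J
In MJ: 2.04027×10⁶ / 1000000 = 2.04027 MJ

2.040 MJ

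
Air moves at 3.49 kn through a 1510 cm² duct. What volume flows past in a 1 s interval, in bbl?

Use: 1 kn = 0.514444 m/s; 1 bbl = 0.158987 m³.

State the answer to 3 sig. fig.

1.71 bbl

3.49 kn × 0.514444 = 1.79541 m/s
1510 cm² × 0.0001 = 0.151 m²
V = v × A × t = 1.79541 m/s × 0.151 m² × 1 s = 0.271107 m³
0.271107 m³ ÷ (0.158987 m³/bbl) = 1.70521 bbl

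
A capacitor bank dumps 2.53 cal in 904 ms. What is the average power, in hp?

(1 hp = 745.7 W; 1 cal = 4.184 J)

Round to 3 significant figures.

2.53 cal × 4.184 → 10.5855 J
904 ms × 0.001 → 0.904 s
P = E / t = 10.5855 J / 0.904 s = 11.7096 W
11.7096 W ÷ (745.7 W/hp) = 0.0157028 hp

0.0157 hp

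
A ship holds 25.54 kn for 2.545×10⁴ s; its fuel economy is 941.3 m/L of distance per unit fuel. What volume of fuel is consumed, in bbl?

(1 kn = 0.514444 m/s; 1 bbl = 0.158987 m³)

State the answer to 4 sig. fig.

2.234 bbl

25.54 kn → 13.1389 m/s
d = v × t = 13.1389 × 25450 = 334385 m
941.3 m/L → 941300 m/m³
V = d / (distance per unit fuel) = 334385 / 941300 = 0.355237 m³
In bbl: 0.355237 / 0.158987 = 2.23438 bbl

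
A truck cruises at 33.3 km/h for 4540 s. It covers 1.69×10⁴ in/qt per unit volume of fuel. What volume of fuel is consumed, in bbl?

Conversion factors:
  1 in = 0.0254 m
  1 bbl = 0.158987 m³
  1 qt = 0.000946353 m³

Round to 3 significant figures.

0.582 bbl

33.3 km/h → 9.25 m/s
d = v × t = 9.25 × 4540 = 41995 m
1.69×10⁴ in/qt → 453594 m/m³
V = d / (distance per unit fuel) = 41995 / 453594 = 0.0925828 m³
In bbl: 0.0925828 / 0.158987 = 0.582329 bbl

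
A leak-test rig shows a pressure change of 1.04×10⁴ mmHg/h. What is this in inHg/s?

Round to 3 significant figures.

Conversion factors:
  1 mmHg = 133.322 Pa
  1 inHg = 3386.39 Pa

1.04×10⁴ mmHg/h × 133.322 Pa/mmHg ÷ 3600 s/h = 385.152 Pa/s
385.152 Pa/s ÷ 3386.39 Pa/inHg = 0.113735 inHg/s

0.114 inHg/s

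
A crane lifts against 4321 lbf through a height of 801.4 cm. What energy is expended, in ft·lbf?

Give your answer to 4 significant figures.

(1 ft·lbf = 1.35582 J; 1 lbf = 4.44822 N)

4321 lbf × 4.44822 → 19220.8 N
801.4 cm × 0.01 → 8.014 m
W = F × d = 19220.8 N × 8.014 m = 154035 J
154035 J ÷ (1.35582 J/ft·lbf) = 113610 ft·lbf

1.136×10⁵ ft·lbf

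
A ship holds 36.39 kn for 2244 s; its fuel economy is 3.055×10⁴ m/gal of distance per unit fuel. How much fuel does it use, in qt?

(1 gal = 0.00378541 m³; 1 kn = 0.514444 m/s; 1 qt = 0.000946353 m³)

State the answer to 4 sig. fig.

36.39 kn → 18.7206 m/s
d = v × t = 18.7206 × 2244 = 42009 m
3.055×10⁴ m/gal → 8.07046×10⁶ m/m³
V = d / (distance per unit fuel) = 42009 / 8.07046×10⁶ = 0.00520528 m³
In qt: 0.00520528 / 0.000946353 = 5.50036 qt

5.500 qt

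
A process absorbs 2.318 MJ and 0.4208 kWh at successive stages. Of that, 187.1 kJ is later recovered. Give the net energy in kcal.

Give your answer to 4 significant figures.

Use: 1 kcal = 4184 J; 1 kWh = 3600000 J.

2.318 MJ × 1000000 = 2.318×10⁶ J
0.4208 kWh × 3600000 = 1.51488×10⁶ J
187.1 kJ × 1000 = 187100 J
Result: 2.318×10⁶ + 1.51488×10⁶ − 187100 = 3.64578×10⁶ J
In kcal: 3.64578×10⁶ / 4184 = 871.362 kcal

871.4 kcal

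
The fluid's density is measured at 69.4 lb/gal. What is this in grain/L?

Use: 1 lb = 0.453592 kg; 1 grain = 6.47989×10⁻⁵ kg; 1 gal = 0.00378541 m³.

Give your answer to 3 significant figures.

69.4 lb/gal × 0.453592 kg/lb ÷ 0.00378541 m³/gal = 8315.95 kg/m³
8315.95 kg/m³ ÷ 6.47989×10⁻⁵ kg/grain × 0.001 m³/L = 128335 grain/L

1.28×10⁵ grain/L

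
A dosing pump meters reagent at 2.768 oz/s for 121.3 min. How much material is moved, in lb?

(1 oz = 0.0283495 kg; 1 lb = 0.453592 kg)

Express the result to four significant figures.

1259 lb

2.768 oz/s → 0.0784714 kg/s
121.3 min → 7278 s
m = ṁ × t = 0.0784714 × 7278 = 571.115 kg
In lb: 571.115 / 0.453592 = 1259.09 lb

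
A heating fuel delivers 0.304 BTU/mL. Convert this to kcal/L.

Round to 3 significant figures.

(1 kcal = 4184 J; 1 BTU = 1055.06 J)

76.7 kcal/L

0.304 BTU/mL × 1055.06 J/BTU ÷ 10⁻⁶ m³/mL = 3.20738×10⁸ J/m³
3.20738×10⁸ J/m³ ÷ 4184 J/kcal × 0.001 m³/L = 76.6582 kcal/L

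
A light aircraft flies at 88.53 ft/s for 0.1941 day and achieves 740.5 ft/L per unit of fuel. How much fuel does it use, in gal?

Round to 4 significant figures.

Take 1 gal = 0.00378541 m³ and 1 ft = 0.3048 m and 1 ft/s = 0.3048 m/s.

529.7 gal

88.53 ft/s → 26.9839 m/s
0.1941 day → 16770.2 s
d = v × t = 26.9839 × 16770.2 = 452525 m
740.5 ft/L → 225704 m/m³
V = d / (distance per unit fuel) = 452525 / 225704 = 2.00495 m³
In gal: 2.00495 / 0.00378541 = 529.652 gal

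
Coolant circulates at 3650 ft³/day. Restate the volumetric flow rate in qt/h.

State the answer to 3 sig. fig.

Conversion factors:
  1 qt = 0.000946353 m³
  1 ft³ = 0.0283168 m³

3650 ft³/day × 0.0283168 m³/ft³ ÷ 86400 s/day = 0.00119625 m³/s
0.00119625 m³/s ÷ 0.000946353 m³/qt × 3600 s/h = 4550.63 qt/h

4550 qt/h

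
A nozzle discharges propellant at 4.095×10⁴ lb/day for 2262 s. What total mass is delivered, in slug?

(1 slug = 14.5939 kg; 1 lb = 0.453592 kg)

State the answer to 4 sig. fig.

4.095×10⁴ lb/day → 0.214984 kg/s
m = ṁ × t = 0.214984 × 2262 = 486.294 kg
In slug: 486.294 / 14.5939 = 33.3217 slug

33.32 slug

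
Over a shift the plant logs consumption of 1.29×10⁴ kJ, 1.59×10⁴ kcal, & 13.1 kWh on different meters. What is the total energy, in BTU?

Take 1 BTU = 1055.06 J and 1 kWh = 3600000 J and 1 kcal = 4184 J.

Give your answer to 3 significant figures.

1.20×10⁵ BTU

1.29×10⁴ kJ × 1000 = 1.29×10⁷ J
1.59×10⁴ kcal × 4184 = 6.65256×10⁷ J
13.1 kWh × 3600000 = 4.716×10⁷ J
Total: 1.29×10⁷ + 6.65256×10⁷ + 4.716×10⁷ = 1.26586×10⁸ J
In BTU: 1.26586×10⁸ / 1055.06 = 119980 BTU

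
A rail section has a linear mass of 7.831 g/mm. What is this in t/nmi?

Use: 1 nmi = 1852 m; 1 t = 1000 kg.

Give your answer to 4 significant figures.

7.831 g/mm × 0.001 kg/g ÷ 0.001 m/mm = 7.831 kg/m
7.831 kg/m ÷ 1000 kg/t × 1852 m/nmi = 14.503 t/nmi

14.50 t/nmi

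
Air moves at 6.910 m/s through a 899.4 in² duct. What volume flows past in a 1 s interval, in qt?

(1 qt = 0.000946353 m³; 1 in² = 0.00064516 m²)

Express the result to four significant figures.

4237 qt

899.4 in² × 0.00064516 = 0.580257 m²
V = v × A × t = 6.91 m/s × 0.580257 m² × 1 s = 4.00958 m³
4.00958 m³ ÷ (0.000946353 m³/qt) = 4236.88 qt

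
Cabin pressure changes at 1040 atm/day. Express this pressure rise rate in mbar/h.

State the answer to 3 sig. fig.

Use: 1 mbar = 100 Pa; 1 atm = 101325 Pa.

4.39×10⁴ mbar/h

1040 atm/day × 101325 Pa/atm ÷ 86400 s/day = 1219.65 Pa/s
1219.65 Pa/s ÷ 100 Pa/mbar × 3600 s/h = 43907.4 mbar/h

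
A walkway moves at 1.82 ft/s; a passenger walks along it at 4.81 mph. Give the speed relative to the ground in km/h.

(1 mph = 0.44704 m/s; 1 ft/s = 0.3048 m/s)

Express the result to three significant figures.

1.82 ft/s × 0.3048 → 0.554736 m/s
4.81 mph × 0.44704 → 2.15026 m/s
Total: 0.554736 + 2.15026 = 2.705 m/s
In km/h: 2.705 / (1/3.6) = 9.738 km/h

9.74 km/h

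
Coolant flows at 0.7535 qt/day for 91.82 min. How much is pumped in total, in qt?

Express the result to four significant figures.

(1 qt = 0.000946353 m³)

0.04805 qt

0.7535 qt/day → 8.25321×10⁻⁹ m³/s
91.82 min → 5509.2 s
V = Q × t = 8.25321×10⁻⁹ × 5509.2 = 4.54686×10⁻⁵ m³
In qt: 4.54686×10⁻⁵ / 0.000946353 = 0.0480461 qt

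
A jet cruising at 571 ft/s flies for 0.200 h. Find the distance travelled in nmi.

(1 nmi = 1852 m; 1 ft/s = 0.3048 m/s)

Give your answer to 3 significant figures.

571 ft/s × 0.3048 = 174.041 m/s
0.200 h × 3600 = 720 s
d = v × t = 174.041 m/s × 720 s = 125310 m
125310 m ÷ (1852 m/nmi) = 67.662 nmi

67.7 nmi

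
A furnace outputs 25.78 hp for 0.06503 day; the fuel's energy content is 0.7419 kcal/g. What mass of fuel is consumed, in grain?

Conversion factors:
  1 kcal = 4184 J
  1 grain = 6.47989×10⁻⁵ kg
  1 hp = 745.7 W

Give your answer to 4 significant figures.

25.78 hp → 19224.1 W
0.06503 day → 5618.59 s
E = P × t = 19224.1 × 5618.59 = 1.08012×10⁸ J
0.7419 kcal/g → 3.10411×10⁶ J/kg
m = E / e_s = 1.08012×10⁸ / 3.10411×10⁶ = 34.7964 kg
In grain: 34.7964 / 6.47989×10⁻⁵ = 536991 grain

5.370×10⁵ grain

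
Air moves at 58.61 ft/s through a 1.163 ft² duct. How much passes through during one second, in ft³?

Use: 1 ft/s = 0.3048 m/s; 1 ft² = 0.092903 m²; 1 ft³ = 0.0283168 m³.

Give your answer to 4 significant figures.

58.61 ft/s × 0.3048 = 17.8643 m/s
1.163 ft² × 0.092903 = 0.108046 m²
V = v × A × t = 17.8643 m/s × 0.108046 m² × 1 s = 1.93017 m³
1.93017 m³ ÷ (0.0283168 m³/ft³) = 68.1634 ft³

68.16 ft³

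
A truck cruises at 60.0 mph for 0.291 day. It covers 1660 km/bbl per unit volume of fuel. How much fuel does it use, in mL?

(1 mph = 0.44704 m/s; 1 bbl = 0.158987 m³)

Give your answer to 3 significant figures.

6.46×10⁴ mL

60.0 mph → 26.8224 m/s
0.291 day → 25142.4 s
d = v × t = 26.8224 × 25142.4 = 674380 m
1660 km/bbl → 1.04411×10⁷ m/m³
V = d / (distance per unit fuel) = 674380 / 1.04411×10⁷ = 0.064589 m³
In mL: 0.064589 / 10⁻⁶ = 64589 mL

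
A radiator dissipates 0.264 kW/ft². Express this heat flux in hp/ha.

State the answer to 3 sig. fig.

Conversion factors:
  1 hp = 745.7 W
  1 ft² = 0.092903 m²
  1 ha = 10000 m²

3.81×10⁴ hp/ha

0.264 kW/ft² × 1000 W/kW ÷ 0.092903 m²/ft² = 2841.67 W/m²
2841.67 W/m² ÷ 745.7 W/hp × 10000 m²/ha = 38107.4 hp/ha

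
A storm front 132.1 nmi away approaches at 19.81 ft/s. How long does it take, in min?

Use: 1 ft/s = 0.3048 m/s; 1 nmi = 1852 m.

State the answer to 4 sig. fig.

675.3 min

132.1 nmi × 1852 → 244649 m
19.81 ft/s × 0.3048 → 6.03809 m/s
t = d / v = 244649 m / 6.03809 m/s = 40517.6 s
40517.6 s ÷ (60 s/min) = 675.293 min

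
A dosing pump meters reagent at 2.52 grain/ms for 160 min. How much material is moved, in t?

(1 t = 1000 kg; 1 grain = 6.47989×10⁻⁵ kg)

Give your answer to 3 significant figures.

1.57 t

2.52 grain/ms → 0.163293 kg/s
160 min → 9600 s
m = ṁ × t = 0.163293 × 9600 = 1567.61 kg
In t: 1567.61 / 1000 = 1.56761 t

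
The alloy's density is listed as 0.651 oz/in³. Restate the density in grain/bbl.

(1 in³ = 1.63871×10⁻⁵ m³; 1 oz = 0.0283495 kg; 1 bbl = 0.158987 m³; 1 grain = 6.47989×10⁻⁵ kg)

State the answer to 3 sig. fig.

0.651 oz/in³ × 0.0283495 kg/oz ÷ 1.63871×10⁻⁵ m³/in³ = 1126.22 kg/m³
1126.22 kg/m³ ÷ 6.47989×10⁻⁵ kg/grain × 0.158987 m³/bbl = 2.76323×10⁶ grain/bbl

2.76×10⁶ grain/bbl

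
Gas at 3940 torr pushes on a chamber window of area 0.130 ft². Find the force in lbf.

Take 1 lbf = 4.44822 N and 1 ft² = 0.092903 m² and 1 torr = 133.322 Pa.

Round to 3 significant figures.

1430 lbf

3940 torr × 133.322 = 525289 Pa
0.130 ft² × 0.092903 = 0.0120774 m²
F = P × A = 525289 Pa × 0.0120774 m² = 6344.13 N
6344.13 N ÷ (4.44822 N/lbf) = 1426.22 lbf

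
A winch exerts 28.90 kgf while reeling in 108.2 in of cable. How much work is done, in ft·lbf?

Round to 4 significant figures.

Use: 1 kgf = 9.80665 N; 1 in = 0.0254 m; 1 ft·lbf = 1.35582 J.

28.90 kgf × 9.80665 → 283.412 N
108.2 in × 0.0254 → 2.74828 m
W = F × d = 283.412 N × 2.74828 m = 778.896 J
778.896 J ÷ (1.35582 J/ft·lbf) = 574.483 ft·lbf

574.5 ft·lbf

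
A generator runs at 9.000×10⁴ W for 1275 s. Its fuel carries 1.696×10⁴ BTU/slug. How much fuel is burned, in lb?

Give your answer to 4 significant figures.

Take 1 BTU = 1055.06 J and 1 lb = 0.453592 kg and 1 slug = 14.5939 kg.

206.3 lb

E = P × t = 90000 × 1275 = 1.1475×10⁸ J
1.696×10⁴ BTU/slug → 1.22612×10⁶ J/kg
m = E / e_s = 1.1475×10⁸ / 1.22612×10⁶ = 93.5879 kg
In lb: 93.5879 / 0.453592 = 206.326 lb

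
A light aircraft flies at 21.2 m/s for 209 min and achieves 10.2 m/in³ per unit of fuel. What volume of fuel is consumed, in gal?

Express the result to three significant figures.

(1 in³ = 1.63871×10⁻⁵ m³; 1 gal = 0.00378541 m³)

209 min → 12540 s
d = v × t = 21.2 × 12540 = 265848 m
10.2 m/in³ → 622441 m/m³
V = d / (distance per unit fuel) = 265848 / 622441 = 0.427106 m³
In gal: 0.427106 / 0.00378541 = 112.83 gal

113 gal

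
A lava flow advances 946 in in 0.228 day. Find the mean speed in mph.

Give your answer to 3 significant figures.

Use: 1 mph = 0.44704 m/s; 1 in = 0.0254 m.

0.00273 mph

946 in × 0.0254 → 24.0284 m
0.228 day × 86400 → 19699.2 s
v = d / t = 24.0284 m / 19699.2 s = 0.00121977 m/s
0.00121977 m/s ÷ (0.44704 m/s/mph) = 0.00272855 mph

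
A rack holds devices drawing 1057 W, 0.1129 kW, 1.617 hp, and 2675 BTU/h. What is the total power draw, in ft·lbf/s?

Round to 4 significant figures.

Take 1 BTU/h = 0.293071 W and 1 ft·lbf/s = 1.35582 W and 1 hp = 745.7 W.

1057 W (already W)
0.1129 kW × 1000 → 112.9 W
1.617 hp × 745.7 → 1205.8 W
2675 BTU/h × 0.293071 → 783.965 W
Combined: 1057 + 112.9 + 1205.8 + 783.965 = 3159.66 W
In ft·lbf/s: 3159.66 / 1.35582 = 2330.44 ft·lbf/s

2330 ft·lbf/s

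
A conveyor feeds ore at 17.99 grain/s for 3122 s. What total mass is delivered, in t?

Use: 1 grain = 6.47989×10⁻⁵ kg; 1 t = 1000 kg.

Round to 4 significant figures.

17.99 grain/s → 0.00116573 kg/s
m = ṁ × t = 0.00116573 × 3122 = 3.63941 kg
In t: 3.63941 / 1000 = 0.00363941 t

0.003639 t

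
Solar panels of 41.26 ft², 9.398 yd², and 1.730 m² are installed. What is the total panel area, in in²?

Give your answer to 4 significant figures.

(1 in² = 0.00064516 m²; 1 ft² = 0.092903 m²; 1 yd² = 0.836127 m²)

41.26 ft² × 0.092903 = 3.83318 m²
9.398 yd² × 0.836127 = 7.85792 m²
1.730 m² (already m²)
Combined: 3.83318 + 7.85792 + 1.73 = 13.4211 m²
In in²: 13.4211 / 0.00064516 = 20802.7 in²

2.080×10⁴ in²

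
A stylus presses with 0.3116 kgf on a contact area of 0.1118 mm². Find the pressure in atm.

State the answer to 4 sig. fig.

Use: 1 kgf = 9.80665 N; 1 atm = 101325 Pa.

0.3116 kgf × 9.80665 = 3.05575 N
0.1118 mm² × 10⁻⁶ = 1.118×10⁻⁷ m²
P = F / A = 3.05575 N / 1.118×10⁻⁷ m² = 2.73323×10⁷ Pa
2.73323×10⁷ Pa ÷ (101325 Pa/atm) = 269.749 atm

269.7 atm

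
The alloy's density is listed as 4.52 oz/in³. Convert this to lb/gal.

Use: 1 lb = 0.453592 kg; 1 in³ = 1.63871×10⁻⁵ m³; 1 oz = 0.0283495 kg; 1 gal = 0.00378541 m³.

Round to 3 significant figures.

65.3 lb/gal

4.52 oz/in³ × 0.0283495 kg/oz ÷ 1.63871×10⁻⁵ m³/in³ = 7819.55 kg/m³
7819.55 kg/m³ ÷ 0.453592 kg/lb × 0.00378541 m³/gal = 65.2573 lb/gal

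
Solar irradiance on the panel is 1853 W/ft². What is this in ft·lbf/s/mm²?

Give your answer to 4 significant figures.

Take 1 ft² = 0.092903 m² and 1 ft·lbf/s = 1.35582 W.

0.01471 ft·lbf/s/mm²

1853 W/ft² ÷ 0.092903 m²/ft² = 19945.5 W/m²
19945.5 W/m² ÷ 1.35582 W/ft·lbf/s × 10⁻⁶ m²/mm² = 0.014711 ft·lbf/s/mm²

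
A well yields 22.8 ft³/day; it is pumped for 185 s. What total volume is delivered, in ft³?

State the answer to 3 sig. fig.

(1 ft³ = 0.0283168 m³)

0.0488 ft³

22.8 ft³/day → 7.47249×10⁻⁶ m³/s
V = Q × t = 7.47249×10⁻⁶ × 185 = 0.00138241 m³
In ft³: 0.00138241 / 0.0283168 = 0.0488194 ft³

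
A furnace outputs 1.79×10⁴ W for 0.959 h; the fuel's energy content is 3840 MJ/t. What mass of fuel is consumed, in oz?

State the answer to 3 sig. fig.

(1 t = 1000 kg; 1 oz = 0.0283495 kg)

568 oz

0.959 h → 3452.4 s
E = P × t = 17900 × 3452.4 = 6.1798×10⁷ J
3840 MJ/t → 3.84×10⁶ J/kg
m = E / e_s = 6.1798×10⁷ / 3.84×10⁶ = 16.0932 kg
In oz: 16.0932 / 0.0283495 = 567.671 oz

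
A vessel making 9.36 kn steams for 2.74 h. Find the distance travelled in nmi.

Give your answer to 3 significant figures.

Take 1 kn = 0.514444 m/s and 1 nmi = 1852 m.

9.36 kn × 0.514444 → 4.8152 m/s
2.74 h × 3600 → 9864 s
d = v × t = 4.8152 m/s × 9864 s = 47497.1 m
47497.1 m ÷ (1852 m/nmi) = 25.6464 nmi

25.6 nmi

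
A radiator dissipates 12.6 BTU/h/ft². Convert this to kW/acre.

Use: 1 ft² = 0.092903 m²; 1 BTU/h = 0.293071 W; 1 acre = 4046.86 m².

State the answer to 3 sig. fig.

161 kW/acre

12.6 BTU/h/ft² × 0.293071 W/BTU/h ÷ 0.092903 m²/ft² = 39.7479 W/m²
39.7479 W/m² ÷ 1000 W/kW × 4046.86 m²/acre = 160.854 kW/acre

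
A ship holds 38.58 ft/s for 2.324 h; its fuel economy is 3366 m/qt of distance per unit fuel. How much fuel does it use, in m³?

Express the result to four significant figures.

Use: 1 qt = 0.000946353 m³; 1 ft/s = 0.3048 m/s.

0.02766 m³

38.58 ft/s → 11.7592 m/s
2.324 h → 8366.4 s
d = v × t = 11.7592 × 8366.4 = 98382.2 m
3366 m/qt → 3.55681×10⁶ m/m³
V = d / (distance per unit fuel) = 98382.2 / 3.55681×10⁶ = 0.0276602 m³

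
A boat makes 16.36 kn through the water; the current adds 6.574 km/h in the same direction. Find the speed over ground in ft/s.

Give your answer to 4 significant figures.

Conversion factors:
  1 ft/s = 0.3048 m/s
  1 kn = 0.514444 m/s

33.60 ft/s

16.36 kn × 0.514444 → 8.4163 m/s
6.574 km/h × (1/3.6) → 1.82611 m/s
Total: 8.4163 + 1.82611 = 10.2424 m/s
In ft/s: 10.2424 / 0.3048 = 33.6037 ft/s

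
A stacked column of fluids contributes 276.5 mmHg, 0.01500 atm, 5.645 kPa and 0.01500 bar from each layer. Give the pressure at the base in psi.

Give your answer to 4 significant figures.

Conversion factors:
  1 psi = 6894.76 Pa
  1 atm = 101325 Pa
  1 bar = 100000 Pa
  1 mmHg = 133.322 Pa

276.5 mmHg × 133.322 = 36863.5 Pa
0.01500 atm × 101325 = 1519.88 Pa
5.645 kPa × 1000 = 5645 Pa
0.01500 bar × 100000 = 1500 Pa
Combined: 36863.5 + 1519.88 + 5645 + 1500 = 45528.4 Pa
In psi: 45528.4 / 6894.76 = 6.60333 psi

6.603 psi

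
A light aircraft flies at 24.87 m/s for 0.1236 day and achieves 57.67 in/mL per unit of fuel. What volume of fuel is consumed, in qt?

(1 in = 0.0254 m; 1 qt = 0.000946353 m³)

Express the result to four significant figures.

0.1236 day → 10679 s
d = v × t = 24.87 × 10679 = 265587 m
57.67 in/mL → 1.46482×10⁶ m/m³
V = d / (distance per unit fuel) = 265587 / 1.46482×10⁶ = 0.18131 m³
In qt: 0.18131 / 0.000946353 = 191.588 qt

191.6 qt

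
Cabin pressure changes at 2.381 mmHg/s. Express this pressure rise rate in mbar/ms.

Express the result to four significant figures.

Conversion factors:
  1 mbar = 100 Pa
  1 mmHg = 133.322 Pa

2.381 mmHg/s × 133.322 Pa/mmHg = 317.44 Pa/s
317.44 Pa/s ÷ 100 Pa/mbar × 0.001 s/ms = 0.0031744 mbar/ms

0.003174 mbar/ms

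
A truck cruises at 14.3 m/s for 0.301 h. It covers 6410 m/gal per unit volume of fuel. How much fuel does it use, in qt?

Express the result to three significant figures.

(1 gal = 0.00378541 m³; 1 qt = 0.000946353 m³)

0.301 h → 1083.6 s
d = v × t = 14.3 × 1083.6 = 15495.5 m
6410 m/gal → 1.69334×10⁶ m/m³
V = d / (distance per unit fuel) = 15495.5 / 1.69334×10⁶ = 0.00915085 m³
In qt: 0.00915085 / 0.000946353 = 9.66959 qt

9.67 qt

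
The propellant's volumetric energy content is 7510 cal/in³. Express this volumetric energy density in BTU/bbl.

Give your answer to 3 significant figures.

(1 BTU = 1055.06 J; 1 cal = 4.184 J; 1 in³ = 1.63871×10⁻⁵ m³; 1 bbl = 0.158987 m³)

2.89×10⁵ BTU/bbl

7510 cal/in³ × 4.184 J/cal ÷ 1.63871×10⁻⁵ m³/in³ = 1.91747×10⁹ J/m³
1.91747×10⁹ J/m³ ÷ 1055.06 J/BTU × 0.158987 m³/bbl = 288944 BTU/bbl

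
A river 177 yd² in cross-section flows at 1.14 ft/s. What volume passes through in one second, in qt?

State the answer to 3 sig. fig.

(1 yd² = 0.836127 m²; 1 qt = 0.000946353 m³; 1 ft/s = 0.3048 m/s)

1.14 ft/s × 0.3048 → 0.347472 m/s
177 yd² × 0.836127 → 147.994 m²
V = v × A × t = 0.347472 m/s × 147.994 m² × 1 s = 51.4238 m³
51.4238 m³ ÷ (0.000946353 m³/qt) = 54338.9 qt

5.43×10⁴ qt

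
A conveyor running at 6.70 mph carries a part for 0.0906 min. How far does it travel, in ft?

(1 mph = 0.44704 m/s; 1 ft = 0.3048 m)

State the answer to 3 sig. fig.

53.4 ft

6.70 mph × 0.44704 = 2.99517 m/s
0.0906 min × 60 = 5.436 s
d = v × t = 2.99517 m/s × 5.436 s = 16.2817 m
16.2817 m ÷ (0.3048 m/ft) = 53.4177 ft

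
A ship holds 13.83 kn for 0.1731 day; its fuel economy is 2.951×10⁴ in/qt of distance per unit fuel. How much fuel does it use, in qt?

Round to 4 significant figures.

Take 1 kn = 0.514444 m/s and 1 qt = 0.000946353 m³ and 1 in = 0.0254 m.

13.83 kn → 7.11476 m/s
0.1731 day → 14955.8 s
d = v × t = 7.11476 × 14955.8 = 106407 m
2.951×10⁴ in/qt → 792045 m/m³
V = d / (distance per unit fuel) = 106407 / 792045 = 0.134345 m³
In qt: 0.134345 / 0.000946353 = 141.961 qt

142.0 qt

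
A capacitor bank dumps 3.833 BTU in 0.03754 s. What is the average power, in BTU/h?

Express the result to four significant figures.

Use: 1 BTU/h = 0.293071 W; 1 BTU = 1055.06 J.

3.833 BTU × 1055.06 = 4044.04 J
P = E / t = 4044.04 J / 0.03754 s = 107726 W
107726 W ÷ (0.293071 W/BTU/h) = 367576 BTU/h

3.676×10⁵ BTU/h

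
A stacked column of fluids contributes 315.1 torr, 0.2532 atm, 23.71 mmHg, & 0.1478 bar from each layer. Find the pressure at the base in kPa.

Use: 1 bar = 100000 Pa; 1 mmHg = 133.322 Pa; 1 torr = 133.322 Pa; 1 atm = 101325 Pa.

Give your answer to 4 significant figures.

85.61 kPa

315.1 torr × 133.322 = 42009.8 Pa
0.2532 atm × 101325 = 25655.5 Pa
23.71 mmHg × 133.322 = 3161.06 Pa
0.1478 bar × 100000 = 14780 Pa
Sum: 42009.8 + 25655.5 + 3161.06 + 14780 = 85606.4 Pa
In kPa: 85606.4 / 1000 = 85.6064 kPa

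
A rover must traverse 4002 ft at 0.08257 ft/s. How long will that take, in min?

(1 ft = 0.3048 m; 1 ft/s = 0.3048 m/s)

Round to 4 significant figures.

4002 ft × 0.3048 → 1219.81 m
0.08257 ft/s × 0.3048 → 0.0251673 m/s
t = d / v = 1219.81 m / 0.0251673 m/s = 48468.1 s
48468.1 s ÷ (60 s/min) = 807.802 min

807.8 min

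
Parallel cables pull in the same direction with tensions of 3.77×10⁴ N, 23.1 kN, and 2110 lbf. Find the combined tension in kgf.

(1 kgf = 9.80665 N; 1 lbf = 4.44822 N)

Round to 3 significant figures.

3.77×10⁴ N (already N)
23.1 kN × 1000 = 23100 N
2110 lbf × 4.44822 = 9385.74 N
Sum: 37700 + 23100 + 9385.74 = 70185.7 N
In kgf: 70185.7 / 9.80665 = 7156.95 kgf

7160 kgf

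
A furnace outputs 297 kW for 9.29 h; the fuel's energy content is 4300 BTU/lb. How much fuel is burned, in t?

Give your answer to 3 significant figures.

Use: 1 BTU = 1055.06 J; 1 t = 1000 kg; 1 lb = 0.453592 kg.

0.993 t

297 kW → 297000 W
9.29 h → 33444 s
E = P × t = 297000 × 33444 = 9.93287×10⁹ J
4300 BTU/lb → 1.00018×10⁷ J/kg
m = E / e_s = 9.93287×10⁹ / 1.00018×10⁷ = 993.108 kg
In t: 993.108 / 1000 = 0.993108 t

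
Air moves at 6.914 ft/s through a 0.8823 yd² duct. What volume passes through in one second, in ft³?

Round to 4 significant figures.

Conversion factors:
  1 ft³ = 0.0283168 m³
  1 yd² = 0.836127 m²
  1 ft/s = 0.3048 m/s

6.914 ft/s × 0.3048 = 2.10739 m/s
0.8823 yd² × 0.836127 = 0.737715 m²
V = v × A × t = 2.10739 m/s × 0.737715 m² × 1 s = 1.55465 m³
1.55465 m³ ÷ (0.0283168 m³/ft³) = 54.902 ft³

54.90 ft³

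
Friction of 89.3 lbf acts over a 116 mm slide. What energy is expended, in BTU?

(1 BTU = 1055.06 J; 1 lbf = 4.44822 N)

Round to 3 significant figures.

89.3 lbf × 4.44822 → 397.226 N
116 mm × 0.001 → 0.116 m
W = F × d = 397.226 N × 0.116 m = 46.0782 J
46.0782 J ÷ (1055.06 J/BTU) = 0.0436735 BTU

0.0437 BTU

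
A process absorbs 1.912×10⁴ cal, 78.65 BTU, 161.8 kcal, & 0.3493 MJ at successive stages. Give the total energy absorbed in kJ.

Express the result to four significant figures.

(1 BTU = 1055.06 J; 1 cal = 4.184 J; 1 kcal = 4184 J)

1189 kJ

1.912×10⁴ cal × 4.184 = 79998.1 J
78.65 BTU × 1055.06 = 82980.5 J
161.8 kcal × 4184 = 676971 J
0.3493 MJ × 1000000 = 349300 J
Total: 79998.1 + 82980.5 + 676971 + 349300 = 1.18925×10⁶ J
In kJ: 1.18925×10⁶ / 1000 = 1189.25 kJ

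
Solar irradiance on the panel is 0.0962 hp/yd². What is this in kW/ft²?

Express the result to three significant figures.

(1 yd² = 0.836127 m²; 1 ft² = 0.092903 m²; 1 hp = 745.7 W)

0.0962 hp/yd² × 745.7 W/hp ÷ 0.836127 m²/yd² = 85.796 W/m²
85.796 W/m² ÷ 1000 W/kW × 0.092903 m²/ft² = 0.00797071 kW/ft²

0.00797 kW/ft²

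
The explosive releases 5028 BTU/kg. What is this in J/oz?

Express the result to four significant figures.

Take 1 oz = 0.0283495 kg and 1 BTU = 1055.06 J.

5028 BTU/kg × 1055.06 J/BTU = 5.30484×10⁶ J/kg
5.30484×10⁶ J/kg × 0.0283495 kg/oz = 150390 J/oz

1.504×10⁵ J/oz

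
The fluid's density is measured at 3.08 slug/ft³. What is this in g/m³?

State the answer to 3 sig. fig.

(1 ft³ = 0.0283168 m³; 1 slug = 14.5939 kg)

1.59×10⁶ g/m³

3.08 slug/ft³ × 14.5939 kg/slug ÷ 0.0283168 m³/ft³ = 1587.37 kg/m³
1587.37 kg/m³ ÷ 0.001 kg/g = 1.58737×10⁶ g/m³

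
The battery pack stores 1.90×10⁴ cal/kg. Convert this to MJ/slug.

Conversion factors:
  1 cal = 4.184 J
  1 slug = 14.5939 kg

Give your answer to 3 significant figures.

1.90×10⁴ cal/kg × 4.184 J/cal = 79496 J/kg
79496 J/kg ÷ 1000000 J/MJ × 14.5939 kg/slug = 1.16016 MJ/slug

1.16 MJ/slug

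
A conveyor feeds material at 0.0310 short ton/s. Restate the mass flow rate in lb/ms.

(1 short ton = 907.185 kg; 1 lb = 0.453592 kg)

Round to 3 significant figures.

0.0620 lb/ms

0.0310 short ton/s × 907.185 kg/short ton = 28.1227 kg/s
28.1227 kg/s ÷ 0.453592 kg/lb × 0.001 s/ms = 0.062 lb/ms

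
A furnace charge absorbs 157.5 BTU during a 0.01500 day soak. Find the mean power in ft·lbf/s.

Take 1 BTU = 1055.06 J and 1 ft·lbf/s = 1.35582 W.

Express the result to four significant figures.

94.57 ft·lbf/s

157.5 BTU × 1055.06 = 166172 J
0.01500 day × 86400 = 1296 s
P = E / t = 166172 J / 1296 s = 128.219 W
128.219 W ÷ (1.35582 W/ft·lbf/s) = 94.5693 ft·lbf/s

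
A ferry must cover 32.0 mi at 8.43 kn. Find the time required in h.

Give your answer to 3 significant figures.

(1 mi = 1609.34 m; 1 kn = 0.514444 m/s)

3.30 h

32.0 mi × 1609.34 → 51498.9 m
8.43 kn × 0.514444 → 4.33676 m/s
t = d / v = 51498.9 m / 4.33676 m/s = 11875 s
11875 s ÷ (3600 s/h) = 3.29861 h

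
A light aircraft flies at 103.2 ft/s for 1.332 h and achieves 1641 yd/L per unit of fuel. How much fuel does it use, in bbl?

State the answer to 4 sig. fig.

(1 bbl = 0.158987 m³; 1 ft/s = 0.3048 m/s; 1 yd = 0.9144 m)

103.2 ft/s → 31.4554 m/s
1.332 h → 4795.2 s
d = v × t = 31.4554 × 4795.2 = 150835 m
1641 yd/L → 1.50053×10⁶ m/m³
V = d / (distance per unit fuel) = 150835 / 1.50053×10⁶ = 0.100521 m³
In bbl: 0.100521 / 0.158987 = 0.632259 bbl

0.6323 bbl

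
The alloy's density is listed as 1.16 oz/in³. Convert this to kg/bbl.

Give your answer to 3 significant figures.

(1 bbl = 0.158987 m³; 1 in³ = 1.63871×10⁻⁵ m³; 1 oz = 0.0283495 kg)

319 kg/bbl

1.16 oz/in³ × 0.0283495 kg/oz ÷ 1.63871×10⁻⁵ m³/in³ = 2006.79 kg/m³
2006.79 kg/m³ × 0.158987 m³/bbl = 319.054 kg/bbl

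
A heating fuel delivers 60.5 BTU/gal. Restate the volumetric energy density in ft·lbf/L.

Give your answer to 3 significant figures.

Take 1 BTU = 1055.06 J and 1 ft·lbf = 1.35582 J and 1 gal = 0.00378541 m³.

1.24×10⁴ ft·lbf/L

60.5 BTU/gal × 1055.06 J/BTU ÷ 0.00378541 m³/gal = 1.68624×10⁷ J/m³
1.68624×10⁷ J/m³ ÷ 1.35582 J/ft·lbf × 0.001 m³/L = 12437 ft·lbf/L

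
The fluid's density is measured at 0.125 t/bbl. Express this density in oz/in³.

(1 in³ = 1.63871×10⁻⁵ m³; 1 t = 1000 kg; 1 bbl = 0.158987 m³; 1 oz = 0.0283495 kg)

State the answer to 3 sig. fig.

0.454 oz/in³

0.125 t/bbl × 1000 kg/t ÷ 0.158987 m³/bbl = 786.228 kg/m³
786.228 kg/m³ ÷ 0.0283495 kg/oz × 1.63871×10⁻⁵ m³/in³ = 0.45447 oz/in³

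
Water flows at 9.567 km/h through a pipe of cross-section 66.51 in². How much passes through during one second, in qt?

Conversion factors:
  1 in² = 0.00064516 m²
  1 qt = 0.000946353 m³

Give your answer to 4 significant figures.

9.567 km/h × (1/3.6) = 2.6575 m/s
66.51 in² × 0.00064516 = 0.0429096 m²
V = v × A × t = 2.6575 m/s × 0.0429096 m² × 1 s = 0.114032 m³
0.114032 m³ ÷ (0.000946353 m³/qt) = 120.496 qt

120.5 qt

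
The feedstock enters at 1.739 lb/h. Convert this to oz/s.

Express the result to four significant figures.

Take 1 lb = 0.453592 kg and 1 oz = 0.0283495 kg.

1.739 lb/h × 0.453592 kg/lb ÷ 3600 s/h = 2.1911×10⁻⁴ kg/s
2.1911×10⁻⁴ kg/s ÷ 0.0283495 kg/oz = 0.00772888 oz/s

0.007729 oz/s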